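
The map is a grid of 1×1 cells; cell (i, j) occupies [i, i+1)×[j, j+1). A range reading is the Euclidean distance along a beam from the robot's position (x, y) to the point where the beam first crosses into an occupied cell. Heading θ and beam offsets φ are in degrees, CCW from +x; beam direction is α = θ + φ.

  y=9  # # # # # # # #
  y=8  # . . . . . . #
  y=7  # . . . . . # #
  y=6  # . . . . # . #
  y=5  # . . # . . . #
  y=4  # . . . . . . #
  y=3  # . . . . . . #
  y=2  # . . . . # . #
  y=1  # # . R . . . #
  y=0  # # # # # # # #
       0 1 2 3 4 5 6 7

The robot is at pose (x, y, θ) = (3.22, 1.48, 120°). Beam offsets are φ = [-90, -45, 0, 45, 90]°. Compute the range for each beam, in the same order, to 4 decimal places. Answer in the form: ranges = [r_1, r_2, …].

ranges = [2.0554, 7.7853, 4.4400, 1.2630, 0.9600]

beam 1: φ=-90°, α=30°
  direction (0.8660, 0.5000); cell (3,1); t to first gridline: x 0.9007, y 1.0400 (then +1.1547 / +2.0000)
    (4,1) via x @ 0.9007
    (4,2) via y @ 1.0400
    (5,2) via x @ 2.0554  # hit
  → r_1 = 2.0554
beam 2: φ=-45°, α=75°
  direction (0.2588, 0.9659); cell (3,1); t to first gridline: x 3.0137, y 0.5383 (then +3.8637 / +1.0353)
    (3,2) via y @ 0.5383
    (3,3) via y @ 1.5736
    (3,4) via y @ 2.6089
    (4,4) via x @ 3.0137
    (4,5) via y @ 3.6442
    (4,6) via y @ 4.6794
    (4,7) via y @ 5.7147
    (4,8) via y @ 6.7500
    (5,8) via x @ 6.8774
    (5,9) via y @ 7.7853  # hit
  → r_2 = 7.7853
beam 3: φ=0°, α=120°
  direction (-0.5000, 0.8660); cell (3,1); t to first gridline: x 0.4400, y 0.6004 (then +2.0000 / +1.1547)
    (2,1) via x @ 0.4400
    (2,2) via y @ 0.6004
    (2,3) via y @ 1.7551
    (1,3) via x @ 2.4400
    (1,4) via y @ 2.9098
    (1,5) via y @ 4.0645
    (0,5) via x @ 4.4400  # hit
  → r_3 = 4.4400
beam 4: φ=45°, α=165°
  direction (-0.9659, 0.2588); cell (3,1); t to first gridline: x 0.2278, y 2.0091 (then +1.0353 / +3.8637)
    (2,1) via x @ 0.2278
    (1,1) via x @ 1.2630  # hit
  → r_4 = 1.2630
beam 5: φ=90°, α=210°
  direction (-0.8660, -0.5000); cell (3,1); t to first gridline: x 0.2540, y 0.9600 (then +1.1547 / +2.0000)
    (2,1) via x @ 0.2540
    (2,0) via y @ 0.9600  # hit
  → r_5 = 0.9600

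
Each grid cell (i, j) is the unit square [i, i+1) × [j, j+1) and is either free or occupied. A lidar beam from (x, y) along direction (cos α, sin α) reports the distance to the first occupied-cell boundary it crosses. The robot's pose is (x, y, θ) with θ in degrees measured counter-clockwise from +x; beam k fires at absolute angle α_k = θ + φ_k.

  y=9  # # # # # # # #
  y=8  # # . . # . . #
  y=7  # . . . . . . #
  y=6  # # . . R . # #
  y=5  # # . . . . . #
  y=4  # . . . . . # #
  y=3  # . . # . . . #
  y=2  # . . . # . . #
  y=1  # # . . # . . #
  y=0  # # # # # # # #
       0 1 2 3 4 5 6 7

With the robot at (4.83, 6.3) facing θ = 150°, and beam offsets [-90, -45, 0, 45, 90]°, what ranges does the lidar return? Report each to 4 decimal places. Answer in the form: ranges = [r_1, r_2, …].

ranges = [3.1177, 1.7600, 3.4000, 2.9298, 2.6558]

beam 1: φ=-90°, α=60°
  direction (0.5000, 0.8660); cell (4,6); t to first gridline: x 0.3400, y 0.8083 (then +2.0000 / +1.1547)
    (5,6) via x @ 0.3400
    (5,7) via y @ 0.8083
    (5,8) via y @ 1.9630
    (6,8) via x @ 2.3400
    (6,9) via y @ 3.1177  # hit
  → r_1 = 3.1177
beam 2: φ=-45°, α=105°
  direction (-0.2588, 0.9659); cell (4,6); t to first gridline: x 3.2069, y 0.7247 (then +3.8637 / +1.0353)
    (4,7) via y @ 0.7247
    (4,8) via y @ 1.7600  # hit
  → r_2 = 1.7600
beam 3: φ=0°, α=150°
  direction (-0.8660, 0.5000); cell (4,6); t to first gridline: x 0.9584, y 1.4000 (then +1.1547 / +2.0000)
    (3,6) via x @ 0.9584
    (3,7) via y @ 1.4000
    (2,7) via x @ 2.1131
    (1,7) via x @ 3.2678
    (1,8) via y @ 3.4000  # hit
  → r_3 = 3.4000
beam 4: φ=45°, α=195°
  direction (-0.9659, -0.2588); cell (4,6); t to first gridline: x 0.8593, y 1.1591 (then +1.0353 / +3.8637)
    (3,6) via x @ 0.8593
    (3,5) via y @ 1.1591
    (2,5) via x @ 1.8946
    (1,5) via x @ 2.9298  # hit
  → r_4 = 2.9298
beam 5: φ=90°, α=240°
  direction (-0.5000, -0.8660); cell (4,6); t to first gridline: x 1.6600, y 0.3464 (then +2.0000 / +1.1547)
    (4,5) via y @ 0.3464
    (4,4) via y @ 1.5011
    (3,4) via x @ 1.6600
    (3,3) via y @ 2.6558  # hit
  → r_5 = 2.6558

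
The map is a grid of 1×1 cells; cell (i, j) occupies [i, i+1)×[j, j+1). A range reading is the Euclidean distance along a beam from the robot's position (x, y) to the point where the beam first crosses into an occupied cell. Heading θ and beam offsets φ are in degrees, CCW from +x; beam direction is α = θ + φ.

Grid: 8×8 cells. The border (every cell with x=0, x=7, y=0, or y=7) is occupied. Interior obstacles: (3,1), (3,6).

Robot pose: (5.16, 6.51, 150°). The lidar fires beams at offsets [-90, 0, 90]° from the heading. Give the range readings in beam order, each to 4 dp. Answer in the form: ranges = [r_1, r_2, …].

ranges = [0.5658, 0.9800, 6.3624]

beam 1: φ=-90°, α=60°
  cosα=0.5000 sinα=0.8660 | (5,6) | tMaxX 1.6800 tMaxY 0.5658 | tΔX 2.0000 tΔY 1.1547
    t=0.5658 [y] (5,7) — stop
  → r_1 = 0.5658
beam 2: φ=0°, α=150°
  cosα=-0.8660 sinα=0.5000 | (5,6) | tMaxX 0.1848 tMaxY 0.9800 | tΔX 1.1547 tΔY 2.0000
    t=0.1848 [x] (4,6)
    t=0.9800 [y] (4,7) — stop
  → r_2 = 0.9800
beam 3: φ=90°, α=240°
  cosα=-0.5000 sinα=-0.8660 | (5,6) | tMaxX 0.3200 tMaxY 0.5889 | tΔX 2.0000 tΔY 1.1547
    t=0.3200 [x] (4,6)
    t=0.5889 [y] (4,5)
    t=1.7436 [y] (4,4)
    t=2.3200 [x] (3,4)
    t=2.8983 [y] (3,3)
    t=4.0530 [y] (3,2)
    t=4.3200 [x] (2,2)
    t=5.2077 [y] (2,1)
    t=6.3200 [x] (1,1)
    t=6.3624 [y] (1,0) — stop
  → r_3 = 6.3624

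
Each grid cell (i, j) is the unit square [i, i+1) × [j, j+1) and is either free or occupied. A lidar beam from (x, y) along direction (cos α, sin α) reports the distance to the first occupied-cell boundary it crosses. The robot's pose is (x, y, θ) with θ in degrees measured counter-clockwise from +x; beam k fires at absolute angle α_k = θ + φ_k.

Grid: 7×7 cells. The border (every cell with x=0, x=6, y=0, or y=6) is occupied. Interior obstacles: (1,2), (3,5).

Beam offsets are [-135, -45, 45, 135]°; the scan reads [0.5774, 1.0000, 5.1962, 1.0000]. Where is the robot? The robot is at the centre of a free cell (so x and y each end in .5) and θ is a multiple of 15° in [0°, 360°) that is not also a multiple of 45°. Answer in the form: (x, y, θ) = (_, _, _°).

The pose lattice has 23·16 = 368 candidates. Test each by forward raycasting.
  (2.5, 2.5, 165°): beam 1 = 4.0415 ≠ 0.5774 ✗
  (1.5, 3.5, 300°): beam 1 = 0.5176 ≠ 0.5774 ✗
  (2.5, 3.5, 15°): beam 1 = 1.0000 ≠ 0.5774 ✗
  (5.5, 4.5, 150°): beam 1 = 0.5176 ≠ 0.5774 ✗
  …
  (2.5, 1.5, 15°): r_1=0.5774, r_2=1.0000, r_3=5.1962, r_4=1.0000 — all match ✓
No second candidate reproduces the full scan.

(x, y, θ) = (2.5, 1.5, 15°)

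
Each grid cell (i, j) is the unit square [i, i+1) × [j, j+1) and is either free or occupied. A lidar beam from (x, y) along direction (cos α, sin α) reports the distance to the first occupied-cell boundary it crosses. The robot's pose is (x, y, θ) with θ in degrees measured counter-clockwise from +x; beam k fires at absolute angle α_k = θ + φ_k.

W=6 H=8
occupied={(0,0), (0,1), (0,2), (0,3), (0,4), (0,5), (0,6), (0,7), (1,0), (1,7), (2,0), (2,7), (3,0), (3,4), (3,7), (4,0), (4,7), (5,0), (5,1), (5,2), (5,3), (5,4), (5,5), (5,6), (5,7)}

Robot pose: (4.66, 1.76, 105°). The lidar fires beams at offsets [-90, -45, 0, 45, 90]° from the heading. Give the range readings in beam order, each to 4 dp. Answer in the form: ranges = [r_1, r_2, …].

ranges = [0.3520, 0.6800, 2.5500, 4.2262, 2.9364]

beam 1: φ=-90°, α=15°
  d=(0.9659,0.2588)  start (4,1)  tX=0.3520 tY=0.9273  stride 1/|dx|=1.0353 1/|dy|=3.8637
    cross x-line → (5,1), t=0.3520 (wall)
  → r_1 = 0.3520
beam 2: φ=-45°, α=60°
  d=(0.5000,0.8660)  start (4,1)  tX=0.6800 tY=0.2771  stride 1/|dx|=2.0000 1/|dy|=1.1547
    cross y-line → (4,2), t=0.2771
    cross x-line → (5,2), t=0.6800 (wall)
  → r_2 = 0.6800
beam 3: φ=0°, α=105°
  d=(-0.2588,0.9659)  start (4,1)  tX=2.5500 tY=0.2485  stride 1/|dx|=3.8637 1/|dy|=1.0353
    cross y-line → (4,2), t=0.2485
    cross y-line → (4,3), t=1.2837
    cross y-line → (4,4), t=2.3190
    cross x-line → (3,4), t=2.5500 (wall)
  → r_3 = 2.5500
beam 4: φ=45°, α=150°
  d=(-0.8660,0.5000)  start (4,1)  tX=0.7621 tY=0.4800  stride 1/|dx|=1.1547 1/|dy|=2.0000
    cross y-line → (4,2), t=0.4800
    cross x-line → (3,2), t=0.7621
    cross x-line → (2,2), t=1.9168
    cross y-line → (2,3), t=2.4800
    cross x-line → (1,3), t=3.0715
    cross x-line → (0,3), t=4.2262 (wall)
  → r_4 = 4.2262
beam 5: φ=90°, α=195°
  d=(-0.9659,-0.2588)  start (4,1)  tX=0.6833 tY=2.9364  stride 1/|dx|=1.0353 1/|dy|=3.8637
    cross x-line → (3,1), t=0.6833
    cross x-line → (2,1), t=1.7186
    cross x-line → (1,1), t=2.7538
    cross y-line → (1,0), t=2.9364 (wall)
  → r_5 = 2.9364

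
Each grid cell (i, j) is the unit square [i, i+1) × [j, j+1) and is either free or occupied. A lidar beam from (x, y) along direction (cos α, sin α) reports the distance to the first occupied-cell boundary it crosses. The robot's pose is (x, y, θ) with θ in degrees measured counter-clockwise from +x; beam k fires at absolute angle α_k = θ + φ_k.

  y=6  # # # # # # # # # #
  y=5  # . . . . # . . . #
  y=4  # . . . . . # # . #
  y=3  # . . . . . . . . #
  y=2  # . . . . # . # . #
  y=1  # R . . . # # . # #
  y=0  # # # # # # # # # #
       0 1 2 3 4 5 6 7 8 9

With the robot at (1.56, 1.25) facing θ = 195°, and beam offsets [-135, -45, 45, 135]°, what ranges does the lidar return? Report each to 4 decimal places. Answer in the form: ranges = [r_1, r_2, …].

beam 1: φ=-135°, α=60°
  d=(0.5000,0.8660)  start (1,1)  tX=0.8800 tY=0.8660  stride 1/|dx|=2.0000 1/|dy|=1.1547
    cross y-line → (1,2), t=0.8660
    cross x-line → (2,2), t=0.8800
    cross y-line → (2,3), t=2.0207
    cross x-line → (3,3), t=2.8800
    cross y-line → (3,4), t=3.1754
    cross y-line → (3,5), t=4.3301
    cross x-line → (4,5), t=4.8800
    cross y-line → (4,6), t=5.4848 (wall)
  → r_1 = 5.4848
beam 2: φ=-45°, α=150°
  d=(-0.8660,0.5000)  start (1,1)  tX=0.6466 tY=1.5000  stride 1/|dx|=1.1547 1/|dy|=2.0000
    cross x-line → (0,1), t=0.6466 (wall)
  → r_2 = 0.6466
beam 3: φ=45°, α=240°
  d=(-0.5000,-0.8660)  start (1,1)  tX=1.1200 tY=0.2887  stride 1/|dx|=2.0000 1/|dy|=1.1547
    cross y-line → (1,0), t=0.2887 (wall)
  → r_3 = 0.2887
beam 4: φ=135°, α=330°
  d=(0.8660,-0.5000)  start (1,1)  tX=0.5081 tY=0.5000  stride 1/|dx|=1.1547 1/|dy|=2.0000
    cross y-line → (1,0), t=0.5000 (wall)
  → r_4 = 0.5000

ranges = [5.4848, 0.6466, 0.2887, 0.5000]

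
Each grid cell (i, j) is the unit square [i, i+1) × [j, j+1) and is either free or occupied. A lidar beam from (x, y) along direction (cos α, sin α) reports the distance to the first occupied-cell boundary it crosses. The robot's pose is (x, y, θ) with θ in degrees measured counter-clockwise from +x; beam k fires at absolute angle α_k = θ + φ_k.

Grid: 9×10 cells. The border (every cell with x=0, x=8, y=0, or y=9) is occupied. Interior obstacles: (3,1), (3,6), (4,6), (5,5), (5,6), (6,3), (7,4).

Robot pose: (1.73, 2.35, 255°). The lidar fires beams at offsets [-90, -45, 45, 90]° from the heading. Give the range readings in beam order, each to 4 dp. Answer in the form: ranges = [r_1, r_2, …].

ranges = [0.7558, 0.8429, 1.5588, 1.3523]

beam 1: φ=-90°, α=165°
  dir = (cos 165°, sin 165°) = (-0.9659, 0.2588); from cell (1,2)
  next x-line at t=0.7558, next y-line at t=2.5114; Δt_x=1.0353, Δt_y=3.8637
    x: enter (0,2) at t=0.7558 ← occupied
  → r_1 = 0.7558
beam 2: φ=-45°, α=210°
  dir = (cos 210°, sin 210°) = (-0.8660, -0.5000); from cell (1,2)
  next x-line at t=0.8429, next y-line at t=0.7000; Δt_x=1.1547, Δt_y=2.0000
    y: enter (1,1) at t=0.7000
    x: enter (0,1) at t=0.8429 ← occupied
  → r_2 = 0.8429
beam 3: φ=45°, α=300°
  dir = (cos 300°, sin 300°) = (0.5000, -0.8660); from cell (1,2)
  next x-line at t=0.5400, next y-line at t=0.4041; Δt_x=2.0000, Δt_y=1.1547
    y: enter (1,1) at t=0.4041
    x: enter (2,1) at t=0.5400
    y: enter (2,0) at t=1.5588 ← occupied
  → r_3 = 1.5588
beam 4: φ=90°, α=345°
  dir = (cos 345°, sin 345°) = (0.9659, -0.2588); from cell (1,2)
  next x-line at t=0.2795, next y-line at t=1.3523; Δt_x=1.0353, Δt_y=3.8637
    x: enter (2,2) at t=0.2795
    x: enter (3,2) at t=1.3148
    y: enter (3,1) at t=1.3523 ← occupied
  → r_4 = 1.3523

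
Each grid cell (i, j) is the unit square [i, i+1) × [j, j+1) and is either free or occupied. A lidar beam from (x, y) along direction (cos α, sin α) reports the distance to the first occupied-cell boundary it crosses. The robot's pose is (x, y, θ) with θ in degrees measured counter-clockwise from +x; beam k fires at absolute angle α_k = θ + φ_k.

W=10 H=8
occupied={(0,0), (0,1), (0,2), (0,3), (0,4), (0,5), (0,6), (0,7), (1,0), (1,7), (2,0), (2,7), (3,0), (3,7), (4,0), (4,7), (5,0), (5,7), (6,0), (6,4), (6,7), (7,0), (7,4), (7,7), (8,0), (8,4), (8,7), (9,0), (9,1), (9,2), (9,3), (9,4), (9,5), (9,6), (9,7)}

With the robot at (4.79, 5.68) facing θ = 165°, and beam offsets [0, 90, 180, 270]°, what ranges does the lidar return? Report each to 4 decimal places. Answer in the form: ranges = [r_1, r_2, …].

beam 1: φ=0°, α=165°
  cosα=-0.9659 sinα=0.2588 | (4,5) | tMaxX 0.8179 tMaxY 1.2364 | tΔX 1.0353 tΔY 3.8637
    t=0.8179 [x] (3,5)
    t=1.2364 [y] (3,6)
    t=1.8531 [x] (2,6)
    t=2.8884 [x] (1,6)
    t=3.9237 [x] (0,6) — stop
  → r_1 = 3.9237
beam 2: φ=90°, α=255°
  cosα=-0.2588 sinα=-0.9659 | (4,5) | tMaxX 3.0523 tMaxY 0.7040 | tΔX 3.8637 tΔY 1.0353
    t=0.7040 [y] (4,4)
    t=1.7393 [y] (4,3)
    t=2.7745 [y] (4,2)
    t=3.0523 [x] (3,2)
    t=3.8098 [y] (3,1)
    t=4.8451 [y] (3,0) — stop
  → r_2 = 4.8451
beam 3: φ=180°, α=345°
  cosα=0.9659 sinα=-0.2588 | (4,5) | tMaxX 0.2174 tMaxY 2.6273 | tΔX 1.0353 tΔY 3.8637
    t=0.2174 [x] (5,5)
    t=1.2527 [x] (6,5)
    t=2.2880 [x] (7,5)
    t=2.6273 [y] (7,4) — stop
  → r_3 = 2.6273
beam 4: φ=270°, α=75°
  cosα=0.2588 sinα=0.9659 | (4,5) | tMaxX 0.8114 tMaxY 0.3313 | tΔX 3.8637 tΔY 1.0353
    t=0.3313 [y] (4,6)
    t=0.8114 [x] (5,6)
    t=1.3666 [y] (5,7) — stop
  → r_4 = 1.3666

ranges = [3.9237, 4.8451, 2.6273, 1.3666]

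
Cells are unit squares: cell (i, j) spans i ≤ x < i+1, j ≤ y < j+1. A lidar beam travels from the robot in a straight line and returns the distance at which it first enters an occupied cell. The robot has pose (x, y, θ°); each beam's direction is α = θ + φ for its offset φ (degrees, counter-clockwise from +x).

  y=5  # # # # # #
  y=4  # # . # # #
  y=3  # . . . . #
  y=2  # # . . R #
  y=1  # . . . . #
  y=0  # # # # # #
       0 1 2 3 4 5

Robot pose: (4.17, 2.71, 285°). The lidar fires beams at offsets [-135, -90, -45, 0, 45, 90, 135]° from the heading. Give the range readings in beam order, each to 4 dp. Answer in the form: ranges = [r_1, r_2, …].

beam 1: φ=-135°, α=150°
  direction (-0.8660, 0.5000); cell (4,2); t to first gridline: x 0.1963, y 0.5800 (then +1.1547 / +2.0000)
    (3,2) via x @ 0.1963
    (3,3) via y @ 0.5800
    (2,3) via x @ 1.3510
    (1,3) via x @ 2.5057
    (1,4) via y @ 2.5800  # hit
  → r_1 = 2.5800
beam 2: φ=-90°, α=195°
  direction (-0.9659, -0.2588); cell (4,2); t to first gridline: x 0.1760, y 2.7432 (then +1.0353 / +3.8637)
    (3,2) via x @ 0.1760
    (2,2) via x @ 1.2113
    (1,2) via x @ 2.2465  # hit
  → r_2 = 2.2465
beam 3: φ=-45°, α=240°
  direction (-0.5000, -0.8660); cell (4,2); t to first gridline: x 0.3400, y 0.8198 (then +2.0000 / +1.1547)
    (3,2) via x @ 0.3400
    (3,1) via y @ 0.8198
    (3,0) via y @ 1.9745  # hit
  → r_3 = 1.9745
beam 4: φ=0°, α=285°
  direction (0.2588, -0.9659); cell (4,2); t to first gridline: x 3.2069, y 0.7350 (then +3.8637 / +1.0353)
    (4,1) via y @ 0.7350
    (4,0) via y @ 1.7703  # hit
  → r_4 = 1.7703
beam 5: φ=45°, α=330°
  direction (0.8660, -0.5000); cell (4,2); t to first gridline: x 0.9584, y 1.4200 (then +1.1547 / +2.0000)
    (5,2) via x @ 0.9584  # hit
  → r_5 = 0.9584
beam 6: φ=90°, α=15°
  direction (0.9659, 0.2588); cell (4,2); t to first gridline: x 0.8593, y 1.1205 (then +1.0353 / +3.8637)
    (5,2) via x @ 0.8593  # hit
  → r_6 = 0.8593
beam 7: φ=135°, α=60°
  direction (0.5000, 0.8660); cell (4,2); t to first gridline: x 1.6600, y 0.3349 (then +2.0000 / +1.1547)
    (4,3) via y @ 0.3349
    (4,4) via y @ 1.4896  # hit
  → r_7 = 1.4896

ranges = [2.5800, 2.2465, 1.9745, 1.7703, 0.9584, 0.8593, 1.4896]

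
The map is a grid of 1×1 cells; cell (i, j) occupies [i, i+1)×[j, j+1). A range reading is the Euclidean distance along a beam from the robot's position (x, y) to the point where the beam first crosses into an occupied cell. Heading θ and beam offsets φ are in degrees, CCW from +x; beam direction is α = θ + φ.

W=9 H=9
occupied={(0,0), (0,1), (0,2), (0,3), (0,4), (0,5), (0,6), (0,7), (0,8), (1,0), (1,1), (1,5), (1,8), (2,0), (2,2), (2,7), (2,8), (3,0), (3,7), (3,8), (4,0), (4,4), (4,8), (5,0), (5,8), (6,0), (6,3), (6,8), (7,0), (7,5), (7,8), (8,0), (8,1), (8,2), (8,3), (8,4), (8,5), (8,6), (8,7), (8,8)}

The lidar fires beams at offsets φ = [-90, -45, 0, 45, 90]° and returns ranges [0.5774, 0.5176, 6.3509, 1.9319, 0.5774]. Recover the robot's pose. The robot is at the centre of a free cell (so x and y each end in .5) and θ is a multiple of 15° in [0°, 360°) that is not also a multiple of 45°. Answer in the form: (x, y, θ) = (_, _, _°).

(x, y, θ) = (1.5, 2.5, 60°)

Candidates: 41 free-cell centres × 16 headings = 656 poses. Raycast each; keep the one whose scan matches to 4 dp.
  (4.5, 3.5, 105°): beam 1 = 1.5529 ≠ 0.5774 ✗
  (7.5, 1.5, 75°): beam 1 = 0.5176 ≠ 0.5774 ✗
  (1.5, 2.5, 300°): beam 3 = 0.5774 ≠ 6.3509 ✗
  (5.5, 6.5, 255°): beam 1 = 1.9319 ≠ 0.5774 ✗
  …
  (1.5, 2.5, 60°): r_1=0.5774, r_2=0.5176, r_3=6.3509, r_4=1.9319, r_5=0.5774 — all match ✓
No second candidate reproduces the full scan.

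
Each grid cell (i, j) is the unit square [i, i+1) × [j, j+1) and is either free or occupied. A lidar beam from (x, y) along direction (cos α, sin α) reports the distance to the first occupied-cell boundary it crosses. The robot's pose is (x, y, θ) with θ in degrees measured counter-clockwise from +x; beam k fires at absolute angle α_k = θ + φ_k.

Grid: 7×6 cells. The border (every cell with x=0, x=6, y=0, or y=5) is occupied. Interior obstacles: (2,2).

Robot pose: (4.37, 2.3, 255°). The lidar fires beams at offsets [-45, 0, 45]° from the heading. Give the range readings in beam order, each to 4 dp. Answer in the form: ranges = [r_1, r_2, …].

beam 1: φ=-45°, α=210°
  direction (-0.8660, -0.5000); cell (4,2); t to first gridline: x 0.4272, y 0.6000 (then +1.1547 / +2.0000)
    (3,2) via x @ 0.4272
    (3,1) via y @ 0.6000
    (2,1) via x @ 1.5819
    (2,0) via y @ 2.6000  # hit
  → r_1 = 2.6000
beam 2: φ=0°, α=255°
  direction (-0.2588, -0.9659); cell (4,2); t to first gridline: x 1.4296, y 0.3106 (then +3.8637 / +1.0353)
    (4,1) via y @ 0.3106
    (4,0) via y @ 1.3459  # hit
  → r_2 = 1.3459
beam 3: φ=45°, α=300°
  direction (0.5000, -0.8660); cell (4,2); t to first gridline: x 1.2600, y 0.3464 (then +2.0000 / +1.1547)
    (4,1) via y @ 0.3464
    (5,1) via x @ 1.2600
    (5,0) via y @ 1.5011  # hit
  → r_3 = 1.5011

ranges = [2.6000, 1.3459, 1.5011]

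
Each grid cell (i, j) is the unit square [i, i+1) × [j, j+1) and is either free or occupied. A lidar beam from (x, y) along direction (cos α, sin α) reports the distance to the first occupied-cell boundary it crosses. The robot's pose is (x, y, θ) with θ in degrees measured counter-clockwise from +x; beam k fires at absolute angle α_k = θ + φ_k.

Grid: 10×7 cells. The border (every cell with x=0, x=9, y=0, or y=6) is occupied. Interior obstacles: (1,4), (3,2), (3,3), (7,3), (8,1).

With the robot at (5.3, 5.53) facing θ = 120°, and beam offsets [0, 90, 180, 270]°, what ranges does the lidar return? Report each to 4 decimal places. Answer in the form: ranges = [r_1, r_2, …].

beam 1: φ=0°, α=120°
  direction (-0.5000, 0.8660); cell (5,5); t to first gridline: x 0.6000, y 0.5427 (then +2.0000 / +1.1547)
    (5,6) via y @ 0.5427  # hit
  → r_1 = 0.5427
beam 2: φ=90°, α=210°
  direction (-0.8660, -0.5000); cell (5,5); t to first gridline: x 0.3464, y 1.0600 (then +1.1547 / +2.0000)
    (4,5) via x @ 0.3464
    (4,4) via y @ 1.0600
    (3,4) via x @ 1.5011
    (2,4) via x @ 2.6558
    (2,3) via y @ 3.0600
    (1,3) via x @ 3.8105
    (0,3) via x @ 4.9652  # hit
  → r_2 = 4.9652
beam 3: φ=180°, α=300°
  direction (0.5000, -0.8660); cell (5,5); t to first gridline: x 1.4000, y 0.6120 (then +2.0000 / +1.1547)
    (5,4) via y @ 0.6120
    (6,4) via x @ 1.4000
    (6,3) via y @ 1.7667
    (6,2) via y @ 2.9214
    (7,2) via x @ 3.4000
    (7,1) via y @ 4.0761
    (7,0) via y @ 5.2308  # hit
  → r_3 = 5.2308
beam 4: φ=270°, α=30°
  direction (0.8660, 0.5000); cell (5,5); t to first gridline: x 0.8083, y 0.9400 (then +1.1547 / +2.0000)
    (6,5) via x @ 0.8083
    (6,6) via y @ 0.9400  # hit
  → r_4 = 0.9400

ranges = [0.5427, 4.9652, 5.2308, 0.9400]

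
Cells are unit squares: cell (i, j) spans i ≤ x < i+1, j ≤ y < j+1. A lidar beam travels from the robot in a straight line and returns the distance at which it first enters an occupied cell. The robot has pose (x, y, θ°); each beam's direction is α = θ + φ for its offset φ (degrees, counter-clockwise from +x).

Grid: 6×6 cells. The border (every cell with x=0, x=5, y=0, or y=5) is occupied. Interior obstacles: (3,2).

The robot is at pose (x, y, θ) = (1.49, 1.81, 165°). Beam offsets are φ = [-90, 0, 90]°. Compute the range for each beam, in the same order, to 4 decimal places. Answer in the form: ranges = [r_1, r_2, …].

ranges = [3.3025, 0.5073, 0.8386]

beam 1: φ=-90°, α=75°
  direction (0.2588, 0.9659); cell (1,1); t to first gridline: x 1.9705, y 0.1967 (then +3.8637 / +1.0353)
    (1,2) via y @ 0.1967
    (1,3) via y @ 1.2320
    (2,3) via x @ 1.9705
    (2,4) via y @ 2.2673
    (2,5) via y @ 3.3025  # hit
  → r_1 = 3.3025
beam 2: φ=0°, α=165°
  direction (-0.9659, 0.2588); cell (1,1); t to first gridline: x 0.5073, y 0.7341 (then +1.0353 / +3.8637)
    (0,1) via x @ 0.5073  # hit
  → r_2 = 0.5073
beam 3: φ=90°, α=255°
  direction (-0.2588, -0.9659); cell (1,1); t to first gridline: x 1.8932, y 0.8386 (then +3.8637 / +1.0353)
    (1,0) via y @ 0.8386  # hit
  → r_3 = 0.8386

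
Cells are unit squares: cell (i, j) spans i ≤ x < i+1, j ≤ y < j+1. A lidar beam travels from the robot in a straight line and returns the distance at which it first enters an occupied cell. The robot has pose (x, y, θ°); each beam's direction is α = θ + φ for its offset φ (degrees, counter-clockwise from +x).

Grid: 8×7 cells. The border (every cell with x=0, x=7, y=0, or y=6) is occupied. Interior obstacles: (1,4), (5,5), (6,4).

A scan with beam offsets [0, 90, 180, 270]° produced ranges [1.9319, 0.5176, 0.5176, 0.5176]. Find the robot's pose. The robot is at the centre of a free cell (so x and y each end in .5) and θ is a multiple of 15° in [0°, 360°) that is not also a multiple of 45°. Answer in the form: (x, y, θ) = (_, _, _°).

(x, y, θ) = (1.5, 5.5, 15°)

Enumerate (i+0.5, j+0.5, θ) over the 27 free cells and 16 admissible headings. For each, cast all 4 beams and compare to the given ranges.
  (6.5, 2.5, 120°): beam 1 = 2.8868 ≠ 1.9319 ✗
  (6.5, 1.5, 195°): beam 4 = 3.6235 ≠ 0.5176 ✗
  (5.5, 2.5, 285°): beam 1 = 1.5529 ≠ 1.9319 ✗
  (6.5, 5.5, 285°): beam 1 = 0.5176 ≠ 1.9319 ✗
  …
  (1.5, 5.5, 15°): r_1=1.9319, r_2=0.5176, r_3=0.5176, r_4=0.5176 — all match ✓
Unique over the lattice → pose = (1.5, 5.5, 15°).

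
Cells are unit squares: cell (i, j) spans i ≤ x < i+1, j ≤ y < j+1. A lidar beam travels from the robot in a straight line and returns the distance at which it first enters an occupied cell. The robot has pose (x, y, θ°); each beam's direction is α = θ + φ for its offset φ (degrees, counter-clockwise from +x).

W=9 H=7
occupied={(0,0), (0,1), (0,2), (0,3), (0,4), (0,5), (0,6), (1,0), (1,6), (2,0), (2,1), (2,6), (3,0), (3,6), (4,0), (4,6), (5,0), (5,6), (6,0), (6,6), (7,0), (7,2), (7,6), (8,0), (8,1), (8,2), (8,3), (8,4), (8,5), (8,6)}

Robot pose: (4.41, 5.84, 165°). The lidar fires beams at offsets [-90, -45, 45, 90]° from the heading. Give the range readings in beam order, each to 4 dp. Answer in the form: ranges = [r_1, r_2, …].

beam 1: φ=-90°, α=75°
  direction (0.2588, 0.9659); cell (4,5); t to first gridline: x 2.2796, y 0.1656 (then +3.8637 / +1.0353)
    (4,6) via y @ 0.1656  # hit
  → r_1 = 0.1656
beam 2: φ=-45°, α=120°
  direction (-0.5000, 0.8660); cell (4,5); t to first gridline: x 0.8200, y 0.1848 (then +2.0000 / +1.1547)
    (4,6) via y @ 0.1848  # hit
  → r_2 = 0.1848
beam 3: φ=45°, α=210°
  direction (-0.8660, -0.5000); cell (4,5); t to first gridline: x 0.4734, y 1.6800 (then +1.1547 / +2.0000)
    (3,5) via x @ 0.4734
    (2,5) via x @ 1.6281
    (2,4) via y @ 1.6800
    (1,4) via x @ 2.7828
    (1,3) via y @ 3.6800
    (0,3) via x @ 3.9375  # hit
  → r_3 = 3.9375
beam 4: φ=90°, α=255°
  direction (-0.2588, -0.9659); cell (4,5); t to first gridline: x 1.5841, y 0.8696 (then +3.8637 / +1.0353)
    (4,4) via y @ 0.8696
    (3,4) via x @ 1.5841
    (3,3) via y @ 1.9049
    (3,2) via y @ 2.9402
    (3,1) via y @ 3.9755
    (3,0) via y @ 5.0107  # hit
  → r_4 = 5.0107

ranges = [0.1656, 0.1848, 3.9375, 5.0107]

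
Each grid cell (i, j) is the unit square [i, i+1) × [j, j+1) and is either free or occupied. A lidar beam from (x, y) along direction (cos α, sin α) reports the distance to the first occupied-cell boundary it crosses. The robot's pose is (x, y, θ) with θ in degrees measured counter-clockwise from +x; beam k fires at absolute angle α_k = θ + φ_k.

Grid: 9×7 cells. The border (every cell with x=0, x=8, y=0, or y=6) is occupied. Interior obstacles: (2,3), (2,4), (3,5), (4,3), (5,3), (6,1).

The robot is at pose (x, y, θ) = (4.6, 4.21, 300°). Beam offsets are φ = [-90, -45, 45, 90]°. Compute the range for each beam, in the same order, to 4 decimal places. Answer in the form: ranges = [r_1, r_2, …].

beam 1: φ=-90°, α=210°
  direction (-0.8660, -0.5000); cell (4,4); t to first gridline: x 0.6928, y 0.4200 (then +1.1547 / +2.0000)
    (4,3) via y @ 0.4200  # hit
  → r_1 = 0.4200
beam 2: φ=-45°, α=255°
  direction (-0.2588, -0.9659); cell (4,4); t to first gridline: x 2.3182, y 0.2174 (then +3.8637 / +1.0353)
    (4,3) via y @ 0.2174  # hit
  → r_2 = 0.2174
beam 3: φ=45°, α=345°
  direction (0.9659, -0.2588); cell (4,4); t to first gridline: x 0.4141, y 0.8114 (then +1.0353 / +3.8637)
    (5,4) via x @ 0.4141
    (5,3) via y @ 0.8114  # hit
  → r_3 = 0.8114
beam 4: φ=90°, α=30°
  direction (0.8660, 0.5000); cell (4,4); t to first gridline: x 0.4619, y 1.5800 (then +1.1547 / +2.0000)
    (5,4) via x @ 0.4619
    (5,5) via y @ 1.5800
    (6,5) via x @ 1.6166
    (7,5) via x @ 2.7713
    (7,6) via y @ 3.5800  # hit
  → r_4 = 3.5800

ranges = [0.4200, 0.2174, 0.8114, 3.5800]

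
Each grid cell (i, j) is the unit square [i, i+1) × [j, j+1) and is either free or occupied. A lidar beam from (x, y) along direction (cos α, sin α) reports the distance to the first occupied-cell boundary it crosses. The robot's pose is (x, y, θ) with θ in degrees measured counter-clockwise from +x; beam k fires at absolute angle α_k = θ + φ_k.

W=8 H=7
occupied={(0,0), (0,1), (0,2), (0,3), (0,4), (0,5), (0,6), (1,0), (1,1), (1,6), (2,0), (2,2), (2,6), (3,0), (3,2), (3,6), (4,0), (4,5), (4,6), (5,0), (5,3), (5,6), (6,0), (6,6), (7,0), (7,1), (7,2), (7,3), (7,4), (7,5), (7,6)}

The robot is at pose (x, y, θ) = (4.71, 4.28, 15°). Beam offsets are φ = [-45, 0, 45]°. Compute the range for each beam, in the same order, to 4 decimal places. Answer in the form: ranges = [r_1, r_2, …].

ranges = [0.5600, 2.3708, 1.9861]

beam 1: φ=-45°, α=330°
  direction (0.8660, -0.5000); cell (4,4); t to first gridline: x 0.3349, y 0.5600 (then +1.1547 / +2.0000)
    (5,4) via x @ 0.3349
    (5,3) via y @ 0.5600  # hit
  → r_1 = 0.5600
beam 2: φ=0°, α=15°
  direction (0.9659, 0.2588); cell (4,4); t to first gridline: x 0.3002, y 2.7819 (then +1.0353 / +3.8637)
    (5,4) via x @ 0.3002
    (6,4) via x @ 1.3355
    (7,4) via x @ 2.3708  # hit
  → r_2 = 2.3708
beam 3: φ=45°, α=60°
  direction (0.5000, 0.8660); cell (4,4); t to first gridline: x 0.5800, y 0.8314 (then +2.0000 / +1.1547)
    (5,4) via x @ 0.5800
    (5,5) via y @ 0.8314
    (5,6) via y @ 1.9861  # hit
  → r_3 = 1.9861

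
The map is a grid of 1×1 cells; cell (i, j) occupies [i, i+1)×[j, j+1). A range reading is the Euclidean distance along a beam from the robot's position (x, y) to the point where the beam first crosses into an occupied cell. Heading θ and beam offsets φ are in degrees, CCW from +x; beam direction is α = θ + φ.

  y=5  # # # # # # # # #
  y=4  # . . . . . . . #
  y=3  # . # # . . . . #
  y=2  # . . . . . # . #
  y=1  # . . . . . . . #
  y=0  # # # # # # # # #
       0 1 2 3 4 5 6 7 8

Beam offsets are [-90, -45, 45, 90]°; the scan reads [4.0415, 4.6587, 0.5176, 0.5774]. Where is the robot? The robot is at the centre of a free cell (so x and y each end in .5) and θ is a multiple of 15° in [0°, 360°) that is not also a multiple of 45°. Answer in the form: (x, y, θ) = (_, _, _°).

Enumerate (i+0.5, j+0.5, θ) over the 25 free cells and 16 admissible headings. For each, cast all 4 beams and compare to the given ranges.
  (2.5, 1.5, 15°): beam 1 = 0.5176 ≠ 4.0415 ✗
  (5.5, 1.5, 240°): beam 1 = 3.0000 ≠ 4.0415 ✗
  (3.5, 4.5, 330°): beam 1 = 0.5774 ≠ 4.0415 ✗
  (5.5, 2.5, 120°): beam 1 = 0.5774 ≠ 4.0415 ✗
  (4.5, 3.5, 15°): beam 1 = 2.5882 ≠ 4.0415 ✗
  …
  (5.5, 1.5, 210°): r_1=4.0415, r_2=4.6587, r_3=0.5176, r_4=0.5774 — all match ✓
Unique over the lattice → pose = (5.5, 1.5, 210°).

(x, y, θ) = (5.5, 1.5, 210°)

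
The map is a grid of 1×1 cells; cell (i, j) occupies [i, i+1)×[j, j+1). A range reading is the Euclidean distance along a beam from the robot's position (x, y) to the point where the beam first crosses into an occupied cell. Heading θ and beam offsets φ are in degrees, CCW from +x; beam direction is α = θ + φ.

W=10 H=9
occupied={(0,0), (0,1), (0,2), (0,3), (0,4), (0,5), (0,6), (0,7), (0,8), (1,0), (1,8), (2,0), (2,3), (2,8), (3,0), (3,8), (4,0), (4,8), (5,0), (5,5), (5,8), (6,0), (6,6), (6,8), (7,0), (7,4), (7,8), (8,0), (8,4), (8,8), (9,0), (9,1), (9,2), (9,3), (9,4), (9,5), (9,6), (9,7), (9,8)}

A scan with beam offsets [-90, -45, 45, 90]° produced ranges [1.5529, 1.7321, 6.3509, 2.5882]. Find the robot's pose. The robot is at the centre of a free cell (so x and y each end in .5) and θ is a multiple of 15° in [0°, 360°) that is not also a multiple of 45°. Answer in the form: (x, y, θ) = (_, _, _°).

(x, y, θ) = (2.5, 6.5, 255°)

The pose lattice has 51·16 = 816 candidates. Test each by forward raycasting.
  (6.5, 4.5, 105°): beam 1 = 0.5176 ≠ 1.5529 ✗
  (3.5, 5.5, 210°): beam 1 = 2.8868 ≠ 1.5529 ✗
  (5.5, 6.5, 240°): beam 1 = 3.0000 ≠ 1.5529 ✗
  …
  (2.5, 6.5, 255°): r_1=1.5529, r_2=1.7321, r_3=6.3509, r_4=2.5882 — all match ✓
Only this pose fits every beam.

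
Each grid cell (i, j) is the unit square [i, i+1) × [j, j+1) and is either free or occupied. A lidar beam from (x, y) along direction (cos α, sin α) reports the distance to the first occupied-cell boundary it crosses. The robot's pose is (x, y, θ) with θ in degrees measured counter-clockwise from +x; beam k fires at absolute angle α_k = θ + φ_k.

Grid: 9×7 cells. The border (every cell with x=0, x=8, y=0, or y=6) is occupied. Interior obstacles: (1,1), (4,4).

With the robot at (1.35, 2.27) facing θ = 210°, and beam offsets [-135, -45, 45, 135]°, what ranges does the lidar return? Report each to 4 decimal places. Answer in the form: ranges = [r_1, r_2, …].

ranges = [3.8616, 0.3623, 0.2795, 4.9069]

beam 1: φ=-135°, α=75°
  cosα=0.2588 sinα=0.9659 | (1,2) | tMaxX 2.5114 tMaxY 0.7558 | tΔX 3.8637 tΔY 1.0353
    t=0.7558 [y] (1,3)
    t=1.7910 [y] (1,4)
    t=2.5114 [x] (2,4)
    t=2.8263 [y] (2,5)
    t=3.8616 [y] (2,6) — stop
  → r_1 = 3.8616
beam 2: φ=-45°, α=165°
  cosα=-0.9659 sinα=0.2588 | (1,2) | tMaxX 0.3623 tMaxY 2.8205 | tΔX 1.0353 tΔY 3.8637
    t=0.3623 [x] (0,2) — stop
  → r_2 = 0.3623
beam 3: φ=45°, α=255°
  cosα=-0.2588 sinα=-0.9659 | (1,2) | tMaxX 1.3523 tMaxY 0.2795 | tΔX 3.8637 tΔY 1.0353
    t=0.2795 [y] (1,1) — stop
  → r_3 = 0.2795
beam 4: φ=135°, α=345°
  cosα=0.9659 sinα=-0.2588 | (1,2) | tMaxX 0.6729 tMaxY 1.0432 | tΔX 1.0353 tΔY 3.8637
    t=0.6729 [x] (2,2)
    t=1.0432 [y] (2,1)
    t=1.7082 [x] (3,1)
    t=2.7435 [x] (4,1)
    t=3.7788 [x] (5,1)
    t=4.8140 [x] (6,1)
    t=4.9069 [y] (6,0) — stop
  → r_4 = 4.9069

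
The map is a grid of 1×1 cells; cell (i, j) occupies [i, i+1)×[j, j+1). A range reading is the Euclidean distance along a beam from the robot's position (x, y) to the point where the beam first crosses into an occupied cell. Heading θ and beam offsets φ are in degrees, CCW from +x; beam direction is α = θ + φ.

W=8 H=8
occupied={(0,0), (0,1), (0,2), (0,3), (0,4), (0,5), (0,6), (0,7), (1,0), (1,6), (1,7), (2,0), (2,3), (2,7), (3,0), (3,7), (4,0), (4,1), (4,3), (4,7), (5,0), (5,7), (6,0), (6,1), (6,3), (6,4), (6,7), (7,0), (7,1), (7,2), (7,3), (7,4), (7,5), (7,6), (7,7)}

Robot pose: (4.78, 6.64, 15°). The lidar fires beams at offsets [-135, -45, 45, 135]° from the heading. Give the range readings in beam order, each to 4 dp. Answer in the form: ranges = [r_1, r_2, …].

beam 1: φ=-135°, α=240°
  dir = (cos 240°, sin 240°) = (-0.5000, -0.8660); from cell (4,6)
  next x-line at t=1.5600, next y-line at t=0.7390; Δt_x=2.0000, Δt_y=1.1547
    y: enter (4,5) at t=0.7390
    x: enter (3,5) at t=1.5600
    y: enter (3,4) at t=1.8937
    y: enter (3,3) at t=3.0484
    x: enter (2,3) at t=3.5600 ← occupied
  → r_1 = 3.5600
beam 2: φ=-45°, α=330°
  dir = (cos 330°, sin 330°) = (0.8660, -0.5000); from cell (4,6)
  next x-line at t=0.2540, next y-line at t=1.2800; Δt_x=1.1547, Δt_y=2.0000
    x: enter (5,6) at t=0.2540
    y: enter (5,5) at t=1.2800
    x: enter (6,5) at t=1.4087
    x: enter (7,5) at t=2.5634 ← occupied
  → r_2 = 2.5634
beam 3: φ=45°, α=60°
  dir = (cos 60°, sin 60°) = (0.5000, 0.8660); from cell (4,6)
  next x-line at t=0.4400, next y-line at t=0.4157; Δt_x=2.0000, Δt_y=1.1547
    y: enter (4,7) at t=0.4157 ← occupied
  → r_3 = 0.4157
beam 4: φ=135°, α=150°
  dir = (cos 150°, sin 150°) = (-0.8660, 0.5000); from cell (4,6)
  next x-line at t=0.9007, next y-line at t=0.7200; Δt_x=1.1547, Δt_y=2.0000
    y: enter (4,7) at t=0.7200 ← occupied
  → r_4 = 0.7200

ranges = [3.5600, 2.5634, 0.4157, 0.7200]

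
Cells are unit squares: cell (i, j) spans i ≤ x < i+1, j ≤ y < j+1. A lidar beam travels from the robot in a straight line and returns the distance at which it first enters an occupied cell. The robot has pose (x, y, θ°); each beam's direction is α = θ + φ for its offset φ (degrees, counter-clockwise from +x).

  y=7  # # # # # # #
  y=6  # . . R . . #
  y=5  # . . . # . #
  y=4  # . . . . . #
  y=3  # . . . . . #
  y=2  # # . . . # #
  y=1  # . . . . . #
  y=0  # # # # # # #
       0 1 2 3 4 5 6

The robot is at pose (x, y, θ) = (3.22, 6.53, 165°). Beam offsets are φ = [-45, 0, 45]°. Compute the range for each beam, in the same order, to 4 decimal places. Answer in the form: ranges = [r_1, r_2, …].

beam 1: φ=-45°, α=120°
  cosα=-0.5000 sinα=0.8660 | (3,6) | tMaxX 0.4400 tMaxY 0.5427 | tΔX 2.0000 tΔY 1.1547
    t=0.4400 [x] (2,6)
    t=0.5427 [y] (2,7) — stop
  → r_1 = 0.5427
beam 2: φ=0°, α=165°
  cosα=-0.9659 sinα=0.2588 | (3,6) | tMaxX 0.2278 tMaxY 1.8159 | tΔX 1.0353 tΔY 3.8637
    t=0.2278 [x] (2,6)
    t=1.2630 [x] (1,6)
    t=1.8159 [y] (1,7) — stop
  → r_2 = 1.8159
beam 3: φ=45°, α=210°
  cosα=-0.8660 sinα=-0.5000 | (3,6) | tMaxX 0.2540 tMaxY 1.0600 | tΔX 1.1547 tΔY 2.0000
    t=0.2540 [x] (2,6)
    t=1.0600 [y] (2,5)
    t=1.4087 [x] (1,5)
    t=2.5634 [x] (0,5) — stop
  → r_3 = 2.5634

ranges = [0.5427, 1.8159, 2.5634]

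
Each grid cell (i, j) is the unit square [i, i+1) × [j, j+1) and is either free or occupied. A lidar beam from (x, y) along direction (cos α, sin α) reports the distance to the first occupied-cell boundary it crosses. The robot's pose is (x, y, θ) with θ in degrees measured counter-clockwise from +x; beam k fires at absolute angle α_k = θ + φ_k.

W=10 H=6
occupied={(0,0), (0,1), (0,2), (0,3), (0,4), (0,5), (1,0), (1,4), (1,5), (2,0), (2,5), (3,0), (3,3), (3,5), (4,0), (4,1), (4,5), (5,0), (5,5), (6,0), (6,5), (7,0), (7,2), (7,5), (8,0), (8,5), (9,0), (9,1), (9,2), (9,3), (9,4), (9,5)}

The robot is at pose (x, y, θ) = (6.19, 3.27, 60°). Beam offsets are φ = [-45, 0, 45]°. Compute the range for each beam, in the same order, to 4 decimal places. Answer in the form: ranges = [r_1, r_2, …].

ranges = [2.9091, 1.9976, 1.7910]

beam 1: φ=-45°, α=15°
  d=(0.9659,0.2588)  start (6,3)  tX=0.8386 tY=2.8205  stride 1/|dx|=1.0353 1/|dy|=3.8637
    cross x-line → (7,3), t=0.8386
    cross x-line → (8,3), t=1.8738
    cross y-line → (8,4), t=2.8205
    cross x-line → (9,4), t=2.9091 (wall)
  → r_1 = 2.9091
beam 2: φ=0°, α=60°
  d=(0.5000,0.8660)  start (6,3)  tX=1.6200 tY=0.8429  stride 1/|dx|=2.0000 1/|dy|=1.1547
    cross y-line → (6,4), t=0.8429
    cross x-line → (7,4), t=1.6200
    cross y-line → (7,5), t=1.9976 (wall)
  → r_2 = 1.9976
beam 3: φ=45°, α=105°
  d=(-0.2588,0.9659)  start (6,3)  tX=0.7341 tY=0.7558  stride 1/|dx|=3.8637 1/|dy|=1.0353
    cross x-line → (5,3), t=0.7341
    cross y-line → (5,4), t=0.7558
    cross y-line → (5,5), t=1.7910 (wall)
  → r_3 = 1.7910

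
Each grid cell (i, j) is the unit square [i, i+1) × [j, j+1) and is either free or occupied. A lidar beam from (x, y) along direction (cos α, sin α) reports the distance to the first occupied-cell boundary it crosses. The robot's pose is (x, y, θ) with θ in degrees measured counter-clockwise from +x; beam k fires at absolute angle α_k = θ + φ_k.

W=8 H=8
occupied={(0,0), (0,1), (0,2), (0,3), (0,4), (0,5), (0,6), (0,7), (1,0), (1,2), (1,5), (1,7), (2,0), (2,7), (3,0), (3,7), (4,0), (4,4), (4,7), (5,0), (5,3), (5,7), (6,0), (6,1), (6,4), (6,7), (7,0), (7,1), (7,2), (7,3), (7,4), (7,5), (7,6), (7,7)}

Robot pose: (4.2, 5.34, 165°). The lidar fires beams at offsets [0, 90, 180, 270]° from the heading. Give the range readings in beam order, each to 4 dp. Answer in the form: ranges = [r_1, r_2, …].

beam 1: φ=0°, α=165°
  cosα=-0.9659 sinα=0.2588 | (4,5) | tMaxX 0.2071 tMaxY 2.5500 | tΔX 1.0353 tΔY 3.8637
    t=0.2071 [x] (3,5)
    t=1.2423 [x] (2,5)
    t=2.2776 [x] (1,5) — stop
  → r_1 = 2.2776
beam 2: φ=90°, α=255°
  cosα=-0.2588 sinα=-0.9659 | (4,5) | tMaxX 0.7727 tMaxY 0.3520 | tΔX 3.8637 tΔY 1.0353
    t=0.3520 [y] (4,4) — stop
  → r_2 = 0.3520
beam 3: φ=180°, α=345°
  cosα=0.9659 sinα=-0.2588 | (4,5) | tMaxX 0.8282 tMaxY 1.3137 | tΔX 1.0353 tΔY 3.8637
    t=0.8282 [x] (5,5)
    t=1.3137 [y] (5,4)
    t=1.8635 [x] (6,4) — stop
  → r_3 = 1.8635
beam 4: φ=270°, α=75°
  cosα=0.2588 sinα=0.9659 | (4,5) | tMaxX 3.0910 tMaxY 0.6833 | tΔX 3.8637 tΔY 1.0353
    t=0.6833 [y] (4,6)
    t=1.7186 [y] (4,7) — stop
  → r_4 = 1.7186

ranges = [2.2776, 0.3520, 1.8635, 1.7186]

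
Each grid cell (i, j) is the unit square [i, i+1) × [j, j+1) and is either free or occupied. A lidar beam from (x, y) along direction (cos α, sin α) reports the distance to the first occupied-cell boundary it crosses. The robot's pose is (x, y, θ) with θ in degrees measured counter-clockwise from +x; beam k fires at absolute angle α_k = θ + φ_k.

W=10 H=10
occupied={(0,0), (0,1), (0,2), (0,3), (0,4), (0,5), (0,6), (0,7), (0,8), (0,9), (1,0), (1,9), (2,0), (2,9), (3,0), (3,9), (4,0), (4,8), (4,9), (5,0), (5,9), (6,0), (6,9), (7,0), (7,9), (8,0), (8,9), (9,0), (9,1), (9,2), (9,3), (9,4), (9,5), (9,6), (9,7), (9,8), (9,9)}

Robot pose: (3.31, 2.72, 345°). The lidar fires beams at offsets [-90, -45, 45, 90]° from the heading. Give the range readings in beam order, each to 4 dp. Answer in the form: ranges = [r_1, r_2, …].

beam 1: φ=-90°, α=255°
  dir = (cos 255°, sin 255°) = (-0.2588, -0.9659); from cell (3,2)
  next x-line at t=1.1977, next y-line at t=0.7454; Δt_x=3.8637, Δt_y=1.0353
    y: enter (3,1) at t=0.7454
    x: enter (2,1) at t=1.1977
    y: enter (2,0) at t=1.7807 ← occupied
  → r_1 = 1.7807
beam 2: φ=-45°, α=300°
  dir = (cos 300°, sin 300°) = (0.5000, -0.8660); from cell (3,2)
  next x-line at t=1.3800, next y-line at t=0.8314; Δt_x=2.0000, Δt_y=1.1547
    y: enter (3,1) at t=0.8314
    x: enter (4,1) at t=1.3800
    y: enter (4,0) at t=1.9861 ← occupied
  → r_2 = 1.9861
beam 3: φ=45°, α=30°
  dir = (cos 30°, sin 30°) = (0.8660, 0.5000); from cell (3,2)
  next x-line at t=0.7967, next y-line at t=0.5600; Δt_x=1.1547, Δt_y=2.0000
    y: enter (3,3) at t=0.5600
    x: enter (4,3) at t=0.7967
    x: enter (5,3) at t=1.9514
    y: enter (5,4) at t=2.5600
    x: enter (6,4) at t=3.1061
    x: enter (7,4) at t=4.2608
    y: enter (7,5) at t=4.5600
    x: enter (8,5) at t=5.4155
    y: enter (8,6) at t=6.5600
    x: enter (9,6) at t=6.5702 ← occupied
  → r_3 = 6.5702
beam 4: φ=90°, α=75°
  dir = (cos 75°, sin 75°) = (0.2588, 0.9659); from cell (3,2)
  next x-line at t=2.6660, next y-line at t=0.2899; Δt_x=3.8637, Δt_y=1.0353
    y: enter (3,3) at t=0.2899
    y: enter (3,4) at t=1.3252
    y: enter (3,5) at t=2.3604
    x: enter (4,5) at t=2.6660
    y: enter (4,6) at t=3.3957
    y: enter (4,7) at t=4.4310
    y: enter (4,8) at t=5.4663 ← occupied
  → r_4 = 5.4663

ranges = [1.7807, 1.9861, 6.5702, 5.4663]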